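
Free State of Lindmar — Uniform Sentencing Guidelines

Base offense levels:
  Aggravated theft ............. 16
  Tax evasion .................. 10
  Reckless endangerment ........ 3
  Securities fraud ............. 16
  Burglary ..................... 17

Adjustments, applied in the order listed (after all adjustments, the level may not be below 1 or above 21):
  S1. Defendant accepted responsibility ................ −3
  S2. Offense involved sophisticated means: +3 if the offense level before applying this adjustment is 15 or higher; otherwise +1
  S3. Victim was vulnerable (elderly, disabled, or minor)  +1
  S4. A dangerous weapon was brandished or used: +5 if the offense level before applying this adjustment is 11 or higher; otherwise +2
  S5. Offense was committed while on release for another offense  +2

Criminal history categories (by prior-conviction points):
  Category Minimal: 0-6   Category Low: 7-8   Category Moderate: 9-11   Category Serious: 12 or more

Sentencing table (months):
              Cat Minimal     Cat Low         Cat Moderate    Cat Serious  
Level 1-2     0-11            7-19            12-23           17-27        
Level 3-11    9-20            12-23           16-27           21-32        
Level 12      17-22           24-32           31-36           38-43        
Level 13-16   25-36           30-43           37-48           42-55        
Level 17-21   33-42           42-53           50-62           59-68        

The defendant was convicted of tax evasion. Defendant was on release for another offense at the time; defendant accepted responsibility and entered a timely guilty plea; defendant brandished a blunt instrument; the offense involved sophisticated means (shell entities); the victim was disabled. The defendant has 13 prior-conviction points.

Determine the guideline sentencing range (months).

Base offense level for tax evasion: 10.
S1 applies: 10 − 3 = 7.
S2 applies (level before this adjustment is 7 < 15, so +1): 7 + 1 = 8.
S3 applies: 8 + 1 = 9.
S4 applies (level before this adjustment is 9 < 11, so +2): 9 + 2 = 11.
S5 applies: 11 + 2 = 13.
Final offense level: 13.
Criminal history: 13 prior points → Category Serious (12+).
Level 13 falls in the 13-16 band.
Grid: Level 13-16 × Category Serious = 42-55 months.

42-55 months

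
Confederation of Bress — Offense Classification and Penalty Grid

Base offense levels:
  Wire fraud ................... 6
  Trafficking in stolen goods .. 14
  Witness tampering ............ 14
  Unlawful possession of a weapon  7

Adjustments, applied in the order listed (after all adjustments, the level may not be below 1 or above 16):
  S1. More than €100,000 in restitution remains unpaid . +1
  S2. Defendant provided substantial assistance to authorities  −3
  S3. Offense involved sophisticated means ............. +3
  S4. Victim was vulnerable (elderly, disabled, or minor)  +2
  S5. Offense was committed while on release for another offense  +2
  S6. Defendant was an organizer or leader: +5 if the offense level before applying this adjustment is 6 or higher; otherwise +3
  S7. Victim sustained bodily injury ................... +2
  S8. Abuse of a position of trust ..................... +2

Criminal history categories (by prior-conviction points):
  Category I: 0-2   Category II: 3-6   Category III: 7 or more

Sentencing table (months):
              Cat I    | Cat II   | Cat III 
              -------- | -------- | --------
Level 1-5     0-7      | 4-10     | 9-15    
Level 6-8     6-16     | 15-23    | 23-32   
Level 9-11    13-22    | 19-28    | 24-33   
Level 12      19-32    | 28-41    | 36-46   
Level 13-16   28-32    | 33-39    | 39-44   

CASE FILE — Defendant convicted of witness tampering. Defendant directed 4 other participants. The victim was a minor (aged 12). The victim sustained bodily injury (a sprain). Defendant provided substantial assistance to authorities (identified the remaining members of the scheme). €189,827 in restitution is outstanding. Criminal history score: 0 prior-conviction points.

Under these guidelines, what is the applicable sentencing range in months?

28-32 months

Base offense level for witness tampering: 14.
S1 applies: 14 + 1 = 15.
S2 applies: 15 − 3 = 12.
S4 applies: 12 + 2 = 14.
S6 applies (level before this adjustment is 14 ≥ 6, so +5): 14 + 5 = 19.
S7 applies: 19 + 2 = 21.
S8 does not apply.
Level 21 exceeds the maximum of 16; capped at 16.
Final offense level: 16.
Criminal history: 0 prior points → Category I (0-2).
Level 16 falls in the 13-16 band.
Grid: Level 13-16 × Category I = 28-32 months.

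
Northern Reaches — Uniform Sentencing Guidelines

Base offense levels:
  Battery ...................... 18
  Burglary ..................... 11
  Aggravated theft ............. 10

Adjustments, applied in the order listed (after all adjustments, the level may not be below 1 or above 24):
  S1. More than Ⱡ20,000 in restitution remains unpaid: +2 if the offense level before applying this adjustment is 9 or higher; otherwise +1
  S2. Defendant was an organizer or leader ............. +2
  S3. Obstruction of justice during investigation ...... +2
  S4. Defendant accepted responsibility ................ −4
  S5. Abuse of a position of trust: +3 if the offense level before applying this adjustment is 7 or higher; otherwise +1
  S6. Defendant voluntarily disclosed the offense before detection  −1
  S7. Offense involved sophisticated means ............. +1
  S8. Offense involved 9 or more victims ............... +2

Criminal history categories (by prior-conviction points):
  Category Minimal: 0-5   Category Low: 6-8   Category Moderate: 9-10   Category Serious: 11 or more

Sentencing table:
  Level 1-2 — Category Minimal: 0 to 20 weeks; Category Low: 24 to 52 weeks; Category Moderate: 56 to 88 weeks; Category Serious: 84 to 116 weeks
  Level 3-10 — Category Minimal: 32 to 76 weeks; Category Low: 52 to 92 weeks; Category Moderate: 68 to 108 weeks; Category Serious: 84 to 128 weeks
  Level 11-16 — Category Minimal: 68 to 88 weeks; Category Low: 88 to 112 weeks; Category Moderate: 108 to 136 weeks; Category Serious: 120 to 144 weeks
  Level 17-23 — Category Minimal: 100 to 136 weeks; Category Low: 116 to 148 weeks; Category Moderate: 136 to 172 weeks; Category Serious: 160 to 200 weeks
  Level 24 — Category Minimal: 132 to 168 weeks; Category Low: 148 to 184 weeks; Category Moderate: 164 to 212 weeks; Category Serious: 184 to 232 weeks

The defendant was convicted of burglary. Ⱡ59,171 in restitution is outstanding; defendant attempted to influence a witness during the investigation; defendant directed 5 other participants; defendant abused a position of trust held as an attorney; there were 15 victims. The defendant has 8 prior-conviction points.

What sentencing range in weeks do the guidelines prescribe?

Base offense level for burglary: 11.
S1 applies (level before this adjustment is 11 ≥ 9, so +2): 11 + 2 = 13.
S2 applies: 13 + 2 = 15.
S3 applies: 15 + 2 = 17.
S4 does not apply.
S5 applies (level before this adjustment is 17 ≥ 7, so +3): 17 + 3 = 20.
S7 does not apply.
S8 applies: 20 + 2 = 22.
Final offense level: 22.
Criminal history: 8 prior points → Category Low (6-8).
Level 22 falls in the 17-23 band.
Grid: Level 17-23 × Category Low = 116-148 weeks.

116-148 weeks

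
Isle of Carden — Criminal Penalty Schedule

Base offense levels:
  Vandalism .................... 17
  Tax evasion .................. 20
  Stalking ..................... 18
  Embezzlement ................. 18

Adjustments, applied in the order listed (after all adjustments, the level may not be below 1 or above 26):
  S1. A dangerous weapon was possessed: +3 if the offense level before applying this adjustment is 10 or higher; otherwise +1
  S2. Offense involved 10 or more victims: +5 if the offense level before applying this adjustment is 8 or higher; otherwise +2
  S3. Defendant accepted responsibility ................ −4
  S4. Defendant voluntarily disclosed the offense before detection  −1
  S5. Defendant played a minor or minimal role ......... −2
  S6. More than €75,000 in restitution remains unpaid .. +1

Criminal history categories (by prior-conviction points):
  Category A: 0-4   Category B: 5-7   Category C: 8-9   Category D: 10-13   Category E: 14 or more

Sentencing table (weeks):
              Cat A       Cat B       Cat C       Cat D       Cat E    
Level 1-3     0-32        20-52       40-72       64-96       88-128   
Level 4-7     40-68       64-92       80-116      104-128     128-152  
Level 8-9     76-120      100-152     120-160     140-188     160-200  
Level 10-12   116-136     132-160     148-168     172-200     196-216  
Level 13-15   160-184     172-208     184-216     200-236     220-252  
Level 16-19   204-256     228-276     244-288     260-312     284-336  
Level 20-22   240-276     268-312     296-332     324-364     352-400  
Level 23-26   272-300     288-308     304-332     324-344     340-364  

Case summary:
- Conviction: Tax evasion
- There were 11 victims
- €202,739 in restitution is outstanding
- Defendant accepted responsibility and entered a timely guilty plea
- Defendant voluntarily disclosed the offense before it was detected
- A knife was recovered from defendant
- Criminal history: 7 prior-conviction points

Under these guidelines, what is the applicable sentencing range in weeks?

288-308 weeks

Base offense level for tax evasion: 20.
S1 applies (level before this adjustment is 20 ≥ 10, so +3): 20 + 3 = 23.
S2 applies (level before this adjustment is 23 ≥ 8, so +5): 23 + 5 = 28.
S3 applies: 28 − 4 = 24.
S4 applies: 24 − 1 = 23.
S5 does not apply.
S6 applies: 23 + 1 = 24.
Final offense level: 24.
Criminal history: 7 prior points → Category B (5-7).
Level 24 falls in the 23-26 band.
Grid: Level 23-26 × Category B = 288-308 weeks.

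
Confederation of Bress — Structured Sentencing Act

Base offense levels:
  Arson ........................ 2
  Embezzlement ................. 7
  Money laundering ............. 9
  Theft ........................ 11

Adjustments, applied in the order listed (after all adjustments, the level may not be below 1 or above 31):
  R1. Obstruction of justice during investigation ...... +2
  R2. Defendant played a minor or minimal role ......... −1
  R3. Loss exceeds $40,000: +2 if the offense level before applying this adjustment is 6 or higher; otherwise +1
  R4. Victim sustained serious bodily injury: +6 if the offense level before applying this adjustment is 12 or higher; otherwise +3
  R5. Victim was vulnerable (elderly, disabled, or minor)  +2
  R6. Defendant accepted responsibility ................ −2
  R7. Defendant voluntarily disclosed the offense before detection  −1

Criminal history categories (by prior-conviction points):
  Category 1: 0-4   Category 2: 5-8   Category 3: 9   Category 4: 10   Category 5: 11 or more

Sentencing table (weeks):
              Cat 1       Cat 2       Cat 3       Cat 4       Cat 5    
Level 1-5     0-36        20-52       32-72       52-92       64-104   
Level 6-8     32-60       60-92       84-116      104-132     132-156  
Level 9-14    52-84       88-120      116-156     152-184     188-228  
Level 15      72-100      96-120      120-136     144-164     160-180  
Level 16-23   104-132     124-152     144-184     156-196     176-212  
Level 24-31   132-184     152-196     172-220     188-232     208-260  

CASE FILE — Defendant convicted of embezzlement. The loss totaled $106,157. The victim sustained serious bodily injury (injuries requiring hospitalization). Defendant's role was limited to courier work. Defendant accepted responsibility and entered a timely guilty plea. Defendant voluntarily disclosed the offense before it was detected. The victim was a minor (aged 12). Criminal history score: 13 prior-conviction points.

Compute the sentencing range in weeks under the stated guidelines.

Base offense level for embezzlement: 7.
R2 applies: 7 − 1 = 6.
R3 applies (level before this adjustment is 6 ≥ 6, so +2): 6 + 2 = 8.
R4 applies (level before this adjustment is 8 < 12, so +3): 8 + 3 = 11.
R5 applies: 11 + 2 = 13.
R6 applies: 13 − 2 = 11.
R7 applies: 11 − 1 = 10.
Final offense level: 10.
Criminal history: 13 prior points → Category 5 (11+).
Level 10 falls in the 9-14 band.
Grid: Level 9-14 × Category 5 = 188-228 weeks.

188-228 weeks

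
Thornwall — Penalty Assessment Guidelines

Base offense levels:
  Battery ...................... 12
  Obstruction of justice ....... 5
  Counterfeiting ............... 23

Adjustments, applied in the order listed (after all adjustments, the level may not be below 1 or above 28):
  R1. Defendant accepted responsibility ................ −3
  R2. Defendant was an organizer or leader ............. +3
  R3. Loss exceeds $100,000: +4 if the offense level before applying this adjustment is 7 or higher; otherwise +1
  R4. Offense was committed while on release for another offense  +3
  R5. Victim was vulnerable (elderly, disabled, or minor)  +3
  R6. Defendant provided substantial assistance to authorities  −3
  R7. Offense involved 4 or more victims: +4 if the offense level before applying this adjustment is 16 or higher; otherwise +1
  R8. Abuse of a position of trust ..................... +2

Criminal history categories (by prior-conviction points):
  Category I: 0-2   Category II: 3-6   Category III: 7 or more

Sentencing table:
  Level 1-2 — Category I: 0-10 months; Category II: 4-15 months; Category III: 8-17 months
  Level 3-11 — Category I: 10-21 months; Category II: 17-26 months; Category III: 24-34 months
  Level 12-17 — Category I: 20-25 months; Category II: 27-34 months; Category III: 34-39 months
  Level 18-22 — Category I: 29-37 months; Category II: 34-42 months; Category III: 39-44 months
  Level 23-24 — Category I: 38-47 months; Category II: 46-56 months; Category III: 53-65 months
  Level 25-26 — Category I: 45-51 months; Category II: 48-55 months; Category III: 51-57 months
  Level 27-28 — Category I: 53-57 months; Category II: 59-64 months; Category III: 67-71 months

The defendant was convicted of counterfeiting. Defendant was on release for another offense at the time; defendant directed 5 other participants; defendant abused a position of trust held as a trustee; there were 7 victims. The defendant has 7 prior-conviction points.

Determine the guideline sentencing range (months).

67-71 months

Base offense level for counterfeiting: 23.
R2 applies: 23 + 3 = 26.
R4 applies: 26 + 3 = 29.
R6 does not apply.
R7 applies (level before this adjustment is 29 ≥ 16, so +4): 29 + 4 = 33.
R8 applies: 33 + 2 = 35.
Level 35 exceeds the maximum of 28; capped at 28.
Final offense level: 28.
Criminal history: 7 prior points → Category III (7+).
Level 28 falls in the 27-28 band.
Grid: Level 27-28 × Category III = 67-71 months.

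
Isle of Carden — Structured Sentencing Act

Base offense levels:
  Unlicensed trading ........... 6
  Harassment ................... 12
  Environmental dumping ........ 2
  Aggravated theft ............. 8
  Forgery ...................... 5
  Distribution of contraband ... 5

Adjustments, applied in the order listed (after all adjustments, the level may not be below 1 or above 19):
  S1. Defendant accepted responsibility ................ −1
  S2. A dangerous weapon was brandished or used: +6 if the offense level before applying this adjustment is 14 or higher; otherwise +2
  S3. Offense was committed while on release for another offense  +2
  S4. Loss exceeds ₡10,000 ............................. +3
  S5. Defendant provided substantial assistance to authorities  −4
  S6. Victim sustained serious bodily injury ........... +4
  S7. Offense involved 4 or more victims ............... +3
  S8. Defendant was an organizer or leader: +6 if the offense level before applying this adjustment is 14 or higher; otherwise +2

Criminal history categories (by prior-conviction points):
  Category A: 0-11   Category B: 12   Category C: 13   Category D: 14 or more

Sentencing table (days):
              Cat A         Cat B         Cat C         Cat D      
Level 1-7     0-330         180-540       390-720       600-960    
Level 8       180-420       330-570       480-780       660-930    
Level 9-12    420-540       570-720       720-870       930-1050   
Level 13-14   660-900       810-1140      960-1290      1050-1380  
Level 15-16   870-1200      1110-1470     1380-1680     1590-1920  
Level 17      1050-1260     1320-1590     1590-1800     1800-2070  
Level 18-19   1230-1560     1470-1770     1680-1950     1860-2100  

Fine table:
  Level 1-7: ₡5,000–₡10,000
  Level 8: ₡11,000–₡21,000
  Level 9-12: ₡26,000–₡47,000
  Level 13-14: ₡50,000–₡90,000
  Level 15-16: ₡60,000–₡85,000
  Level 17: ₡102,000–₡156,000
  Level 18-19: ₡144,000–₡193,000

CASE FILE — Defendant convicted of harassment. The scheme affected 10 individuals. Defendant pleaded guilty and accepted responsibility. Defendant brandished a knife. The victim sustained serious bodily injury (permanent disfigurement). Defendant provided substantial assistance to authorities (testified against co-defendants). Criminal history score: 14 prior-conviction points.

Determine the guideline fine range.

Base offense level for harassment: 12.
S1 applies: 12 − 1 = 11.
S2 applies (level before this adjustment is 11 < 14, so +2): 11 + 2 = 13.
S5 applies: 13 − 4 = 9.
S6 applies: 9 + 4 = 13.
S7 applies: 13 + 3 = 16.
S8 does not apply.
Final offense level: 16.
Level 16 falls in the 15-16 band.
Fine table: Level 15-16 → ₡60,000–₡85,000.

₡60,000–₡85,000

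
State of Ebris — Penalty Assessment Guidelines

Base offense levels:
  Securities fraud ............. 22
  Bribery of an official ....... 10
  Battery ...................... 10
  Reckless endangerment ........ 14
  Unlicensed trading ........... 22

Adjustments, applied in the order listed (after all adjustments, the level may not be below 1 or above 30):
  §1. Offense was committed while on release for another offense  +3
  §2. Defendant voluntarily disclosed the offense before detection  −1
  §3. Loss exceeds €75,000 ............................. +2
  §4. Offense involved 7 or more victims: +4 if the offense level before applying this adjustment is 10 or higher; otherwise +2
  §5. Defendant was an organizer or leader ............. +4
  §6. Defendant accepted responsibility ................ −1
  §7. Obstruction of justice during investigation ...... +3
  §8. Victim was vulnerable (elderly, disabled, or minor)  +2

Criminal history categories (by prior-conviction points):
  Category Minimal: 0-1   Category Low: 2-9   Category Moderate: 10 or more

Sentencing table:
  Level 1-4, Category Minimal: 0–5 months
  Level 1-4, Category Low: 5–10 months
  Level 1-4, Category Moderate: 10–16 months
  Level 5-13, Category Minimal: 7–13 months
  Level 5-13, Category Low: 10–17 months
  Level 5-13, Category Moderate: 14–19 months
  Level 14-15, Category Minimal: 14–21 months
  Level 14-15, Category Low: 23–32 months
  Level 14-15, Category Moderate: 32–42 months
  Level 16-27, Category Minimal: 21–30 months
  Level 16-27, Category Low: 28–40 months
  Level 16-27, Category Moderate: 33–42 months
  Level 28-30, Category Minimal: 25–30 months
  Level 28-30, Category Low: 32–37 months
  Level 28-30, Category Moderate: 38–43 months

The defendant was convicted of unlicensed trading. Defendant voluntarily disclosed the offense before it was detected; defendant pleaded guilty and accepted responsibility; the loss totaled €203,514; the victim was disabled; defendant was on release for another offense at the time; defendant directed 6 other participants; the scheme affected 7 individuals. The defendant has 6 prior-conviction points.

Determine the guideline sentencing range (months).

32-37 months

Base offense level for unlicensed trading: 22.
§1 applies: 22 + 3 = 25.
§2 applies: 25 − 1 = 24.
§3 applies: 24 + 2 = 26.
§4 applies (level before this adjustment is 26 ≥ 10, so +4): 26 + 4 = 30.
§5 applies: 30 + 4 = 34.
§6 applies: 34 − 1 = 33.
§8 applies: 33 + 2 = 35.
Level 35 exceeds the maximum of 30; capped at 30.
Final offense level: 30.
Criminal history: 6 prior points → Category Low (2-9).
Level 30 falls in the 28-30 band.
Grid: Level 28-30 × Category Low = 32-37 months.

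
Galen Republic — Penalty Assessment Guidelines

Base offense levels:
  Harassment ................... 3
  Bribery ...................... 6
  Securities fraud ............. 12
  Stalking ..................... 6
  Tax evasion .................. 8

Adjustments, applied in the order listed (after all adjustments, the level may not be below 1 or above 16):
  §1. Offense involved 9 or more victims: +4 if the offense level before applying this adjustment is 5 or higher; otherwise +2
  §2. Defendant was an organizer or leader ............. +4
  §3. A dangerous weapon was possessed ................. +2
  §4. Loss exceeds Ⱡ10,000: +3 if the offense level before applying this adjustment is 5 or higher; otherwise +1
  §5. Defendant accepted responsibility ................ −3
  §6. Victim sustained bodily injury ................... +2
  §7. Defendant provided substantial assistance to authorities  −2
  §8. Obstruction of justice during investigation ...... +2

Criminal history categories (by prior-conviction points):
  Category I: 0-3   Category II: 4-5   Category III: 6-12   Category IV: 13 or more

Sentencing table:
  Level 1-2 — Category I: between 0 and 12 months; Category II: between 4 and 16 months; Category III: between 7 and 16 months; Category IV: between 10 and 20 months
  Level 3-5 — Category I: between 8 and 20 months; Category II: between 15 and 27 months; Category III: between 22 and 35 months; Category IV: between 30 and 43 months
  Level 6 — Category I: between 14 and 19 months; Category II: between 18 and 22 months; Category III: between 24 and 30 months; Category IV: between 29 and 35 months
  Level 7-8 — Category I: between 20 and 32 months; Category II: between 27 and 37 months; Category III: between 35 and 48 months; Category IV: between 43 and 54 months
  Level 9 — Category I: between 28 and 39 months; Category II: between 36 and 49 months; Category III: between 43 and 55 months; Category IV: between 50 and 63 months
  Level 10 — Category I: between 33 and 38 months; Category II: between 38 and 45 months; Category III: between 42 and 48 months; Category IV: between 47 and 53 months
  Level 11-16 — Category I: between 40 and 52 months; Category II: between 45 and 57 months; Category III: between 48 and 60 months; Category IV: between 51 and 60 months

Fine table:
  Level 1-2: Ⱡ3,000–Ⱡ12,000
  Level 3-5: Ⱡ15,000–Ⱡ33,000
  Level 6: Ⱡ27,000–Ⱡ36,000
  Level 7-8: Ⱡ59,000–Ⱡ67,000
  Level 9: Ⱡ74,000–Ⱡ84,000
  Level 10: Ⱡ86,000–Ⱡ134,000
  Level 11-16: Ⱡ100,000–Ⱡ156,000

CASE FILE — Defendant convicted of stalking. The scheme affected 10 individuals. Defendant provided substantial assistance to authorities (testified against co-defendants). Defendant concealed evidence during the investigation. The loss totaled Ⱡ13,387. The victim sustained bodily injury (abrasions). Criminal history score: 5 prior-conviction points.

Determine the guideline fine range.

Base offense level for stalking: 6.
§1 applies (level before this adjustment is 6 ≥ 5, so +4): 6 + 4 = 10.
§3 does not apply.
§4 applies (level before this adjustment is 10 ≥ 5, so +3): 10 + 3 = 13.
§6 applies: 13 + 2 = 15.
§7 applies: 15 − 2 = 13.
§8 applies: 13 + 2 = 15.
Final offense level: 15.
Level 15 falls in the 11-16 band.
Fine table: Level 11-16 → Ⱡ100,000–Ⱡ156,000.

Ⱡ100,000–Ⱡ156,000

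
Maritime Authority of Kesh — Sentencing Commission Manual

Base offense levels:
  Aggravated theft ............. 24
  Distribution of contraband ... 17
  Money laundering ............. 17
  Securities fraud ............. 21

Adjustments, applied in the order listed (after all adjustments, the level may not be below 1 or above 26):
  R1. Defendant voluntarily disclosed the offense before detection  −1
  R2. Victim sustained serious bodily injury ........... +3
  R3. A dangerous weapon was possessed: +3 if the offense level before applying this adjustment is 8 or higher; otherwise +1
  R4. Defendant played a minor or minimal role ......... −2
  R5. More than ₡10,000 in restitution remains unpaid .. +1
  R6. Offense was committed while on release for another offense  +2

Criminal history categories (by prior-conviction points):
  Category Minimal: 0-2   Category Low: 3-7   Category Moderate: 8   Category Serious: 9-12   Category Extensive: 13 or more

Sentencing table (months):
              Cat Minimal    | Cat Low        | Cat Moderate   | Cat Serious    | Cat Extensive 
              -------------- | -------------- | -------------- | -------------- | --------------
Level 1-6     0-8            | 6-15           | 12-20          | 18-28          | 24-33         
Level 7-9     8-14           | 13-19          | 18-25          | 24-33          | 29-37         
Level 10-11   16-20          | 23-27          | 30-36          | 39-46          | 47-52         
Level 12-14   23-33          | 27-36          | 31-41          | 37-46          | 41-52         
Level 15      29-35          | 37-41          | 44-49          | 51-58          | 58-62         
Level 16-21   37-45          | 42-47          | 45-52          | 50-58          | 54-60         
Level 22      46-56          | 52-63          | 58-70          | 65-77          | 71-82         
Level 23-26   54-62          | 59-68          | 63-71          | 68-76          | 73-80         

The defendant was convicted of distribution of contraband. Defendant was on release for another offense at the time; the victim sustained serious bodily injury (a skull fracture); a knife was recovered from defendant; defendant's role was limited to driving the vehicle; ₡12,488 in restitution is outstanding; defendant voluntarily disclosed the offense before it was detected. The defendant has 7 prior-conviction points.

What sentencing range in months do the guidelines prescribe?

Base offense level for distribution of contraband: 17.
R1 applies: 17 − 1 = 16.
R2 applies: 16 + 3 = 19.
R3 applies (level before this adjustment is 19 ≥ 8, so +3): 19 + 3 = 22.
R4 applies: 22 − 2 = 20.
R5 applies: 20 + 1 = 21.
R6 applies: 21 + 2 = 23.
Final offense level: 23.
Criminal history: 7 prior points → Category Low (3-7).
Level 23 falls in the 23-26 band.
Grid: Level 23-26 × Category Low = 59-68 months.

59-68 months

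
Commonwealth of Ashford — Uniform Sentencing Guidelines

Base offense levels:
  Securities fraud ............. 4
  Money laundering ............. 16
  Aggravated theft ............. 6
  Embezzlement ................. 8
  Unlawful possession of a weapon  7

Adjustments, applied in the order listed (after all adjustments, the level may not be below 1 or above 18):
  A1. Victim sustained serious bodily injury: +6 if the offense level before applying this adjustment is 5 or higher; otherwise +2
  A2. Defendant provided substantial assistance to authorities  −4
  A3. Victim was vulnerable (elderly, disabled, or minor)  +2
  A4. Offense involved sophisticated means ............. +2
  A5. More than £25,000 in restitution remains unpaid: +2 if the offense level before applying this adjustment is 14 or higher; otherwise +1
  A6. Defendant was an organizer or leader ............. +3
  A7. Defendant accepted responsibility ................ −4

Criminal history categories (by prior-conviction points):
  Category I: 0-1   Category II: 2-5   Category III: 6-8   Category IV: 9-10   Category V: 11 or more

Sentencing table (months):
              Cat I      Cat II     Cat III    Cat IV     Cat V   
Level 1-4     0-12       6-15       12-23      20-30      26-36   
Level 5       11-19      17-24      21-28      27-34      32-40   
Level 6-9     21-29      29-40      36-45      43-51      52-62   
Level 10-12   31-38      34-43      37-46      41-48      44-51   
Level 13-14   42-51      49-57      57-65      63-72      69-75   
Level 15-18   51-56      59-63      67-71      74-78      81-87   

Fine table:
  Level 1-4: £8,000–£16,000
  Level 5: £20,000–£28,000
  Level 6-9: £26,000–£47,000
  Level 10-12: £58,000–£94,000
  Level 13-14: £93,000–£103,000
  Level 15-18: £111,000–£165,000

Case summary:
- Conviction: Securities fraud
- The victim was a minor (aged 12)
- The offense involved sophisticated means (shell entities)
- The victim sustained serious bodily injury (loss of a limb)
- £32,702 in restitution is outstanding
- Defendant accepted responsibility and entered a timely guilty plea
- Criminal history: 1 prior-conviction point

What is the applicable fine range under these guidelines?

Base offense level for securities fraud: 4.
A1 applies (level before this adjustment is 4 < 5, so +2): 4 + 2 = 6.
A2 does not apply.
A3 applies: 6 + 2 = 8.
A4 applies: 8 + 2 = 10.
A5 applies (level before this adjustment is 10 < 14, so +1): 10 + 1 = 11.
A6 does not apply.
A7 applies: 11 − 4 = 7.
Final offense level: 7.
Level 7 falls in the 6-9 band.
Fine table: Level 6-9 → £26,000–£47,000.

£26,000–£47,000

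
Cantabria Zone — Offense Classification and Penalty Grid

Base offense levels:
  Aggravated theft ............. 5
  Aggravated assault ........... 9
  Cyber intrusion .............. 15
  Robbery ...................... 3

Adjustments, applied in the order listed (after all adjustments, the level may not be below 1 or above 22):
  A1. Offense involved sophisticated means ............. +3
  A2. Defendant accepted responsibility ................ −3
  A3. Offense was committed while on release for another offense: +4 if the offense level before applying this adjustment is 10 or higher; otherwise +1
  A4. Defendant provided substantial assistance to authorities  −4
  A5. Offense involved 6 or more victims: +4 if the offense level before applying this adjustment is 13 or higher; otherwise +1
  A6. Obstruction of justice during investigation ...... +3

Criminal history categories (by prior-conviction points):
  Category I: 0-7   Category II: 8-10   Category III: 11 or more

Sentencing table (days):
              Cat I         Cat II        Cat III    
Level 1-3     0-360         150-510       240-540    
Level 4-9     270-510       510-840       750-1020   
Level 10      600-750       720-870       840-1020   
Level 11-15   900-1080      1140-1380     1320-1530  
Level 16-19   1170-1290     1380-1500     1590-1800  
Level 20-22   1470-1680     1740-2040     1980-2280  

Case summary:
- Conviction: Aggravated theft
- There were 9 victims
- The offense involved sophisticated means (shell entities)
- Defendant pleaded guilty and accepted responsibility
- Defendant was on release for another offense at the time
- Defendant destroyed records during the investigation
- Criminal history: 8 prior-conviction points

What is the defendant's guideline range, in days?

720-870 days

Base offense level for aggravated theft: 5.
A1 applies: 5 + 3 = 8.
A2 applies: 8 − 3 = 5.
A3 applies (level before this adjustment is 5 < 10, so +1): 5 + 1 = 6.
A4 does not apply.
A5 applies (level before this adjustment is 6 < 13, so +1): 6 + 1 = 7.
A6 applies: 7 + 3 = 10.
Final offense level: 10.
Criminal history: 8 prior points → Category II (8-10).
Level 10 falls in the 10 band.
Grid: Level 10 × Category II = 720-870 days.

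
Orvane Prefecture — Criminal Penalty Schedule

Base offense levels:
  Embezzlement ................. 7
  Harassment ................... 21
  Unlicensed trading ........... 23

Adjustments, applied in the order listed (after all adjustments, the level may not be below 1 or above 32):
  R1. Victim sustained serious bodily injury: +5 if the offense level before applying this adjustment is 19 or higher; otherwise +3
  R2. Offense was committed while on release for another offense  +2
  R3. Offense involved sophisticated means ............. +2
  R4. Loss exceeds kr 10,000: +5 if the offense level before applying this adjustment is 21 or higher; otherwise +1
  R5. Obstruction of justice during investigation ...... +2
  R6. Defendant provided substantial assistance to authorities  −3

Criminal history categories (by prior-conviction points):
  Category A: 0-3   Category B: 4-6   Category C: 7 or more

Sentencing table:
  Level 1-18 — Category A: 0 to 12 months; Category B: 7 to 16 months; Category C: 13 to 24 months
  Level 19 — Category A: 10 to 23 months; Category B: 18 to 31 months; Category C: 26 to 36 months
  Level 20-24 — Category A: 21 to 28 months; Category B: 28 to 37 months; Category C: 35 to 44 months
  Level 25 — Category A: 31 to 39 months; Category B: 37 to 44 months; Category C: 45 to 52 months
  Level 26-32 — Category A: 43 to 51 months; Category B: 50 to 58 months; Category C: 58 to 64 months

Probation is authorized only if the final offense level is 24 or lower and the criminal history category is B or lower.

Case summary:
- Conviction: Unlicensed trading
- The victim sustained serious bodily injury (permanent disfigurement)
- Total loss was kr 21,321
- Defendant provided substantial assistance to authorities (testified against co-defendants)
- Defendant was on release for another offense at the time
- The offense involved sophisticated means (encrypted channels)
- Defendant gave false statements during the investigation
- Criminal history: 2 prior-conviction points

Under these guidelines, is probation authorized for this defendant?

Base offense level for unlicensed trading: 23.
R1 applies (level before this adjustment is 23 ≥ 19, so +5): 23 + 5 = 28.
R2 applies: 28 + 2 = 30.
R3 applies: 30 + 2 = 32.
R4 applies (level before this adjustment is 32 ≥ 21, so +5): 32 + 5 = 37.
R5 applies: 37 + 2 = 39.
R6 applies: 39 − 3 = 36.
Level 36 exceeds the maximum of 32; capped at 32.
Final offense level: 32.
Criminal history: 2 prior points → Category A (0-3).
Level 32 falls in the 26-32 band.
Grid: Level 26-32 × Category A = 43-51 months.
Probation check: level 32 > 24 and category A ≤ B → not eligible.

No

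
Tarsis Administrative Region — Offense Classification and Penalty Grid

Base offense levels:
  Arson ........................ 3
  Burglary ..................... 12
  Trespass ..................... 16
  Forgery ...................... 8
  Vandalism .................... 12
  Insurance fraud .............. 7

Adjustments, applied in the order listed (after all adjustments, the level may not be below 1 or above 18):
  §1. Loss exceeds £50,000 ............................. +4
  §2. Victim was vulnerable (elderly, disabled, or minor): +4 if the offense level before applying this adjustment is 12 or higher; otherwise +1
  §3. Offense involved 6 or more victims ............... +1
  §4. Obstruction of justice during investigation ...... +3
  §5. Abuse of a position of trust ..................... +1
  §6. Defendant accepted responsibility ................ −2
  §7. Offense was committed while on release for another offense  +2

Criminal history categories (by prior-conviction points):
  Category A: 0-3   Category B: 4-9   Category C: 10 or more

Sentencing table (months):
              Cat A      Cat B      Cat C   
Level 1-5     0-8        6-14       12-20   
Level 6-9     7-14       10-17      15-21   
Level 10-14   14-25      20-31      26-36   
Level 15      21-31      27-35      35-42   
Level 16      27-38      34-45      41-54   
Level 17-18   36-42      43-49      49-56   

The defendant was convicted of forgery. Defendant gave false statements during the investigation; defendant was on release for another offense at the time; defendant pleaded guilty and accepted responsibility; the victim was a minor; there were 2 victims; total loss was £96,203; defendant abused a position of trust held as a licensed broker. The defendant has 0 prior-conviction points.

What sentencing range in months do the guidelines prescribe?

Base offense level for forgery: 8.
§1 applies: 8 + 4 = 12.
§2 applies (level before this adjustment is 12 ≥ 12, so +4): 12 + 4 = 16.
§4 applies: 16 + 3 = 19.
§5 applies: 19 + 1 = 20.
§6 applies: 20 − 2 = 18.
§7 applies: 18 + 2 = 20.
Level 20 exceeds the maximum of 18; capped at 18.
Final offense level: 18.
Criminal history: 0 prior points → Category A (0-3).
Level 18 falls in the 17-18 band.
Grid: Level 17-18 × Category A = 36-42 months.

36-42 months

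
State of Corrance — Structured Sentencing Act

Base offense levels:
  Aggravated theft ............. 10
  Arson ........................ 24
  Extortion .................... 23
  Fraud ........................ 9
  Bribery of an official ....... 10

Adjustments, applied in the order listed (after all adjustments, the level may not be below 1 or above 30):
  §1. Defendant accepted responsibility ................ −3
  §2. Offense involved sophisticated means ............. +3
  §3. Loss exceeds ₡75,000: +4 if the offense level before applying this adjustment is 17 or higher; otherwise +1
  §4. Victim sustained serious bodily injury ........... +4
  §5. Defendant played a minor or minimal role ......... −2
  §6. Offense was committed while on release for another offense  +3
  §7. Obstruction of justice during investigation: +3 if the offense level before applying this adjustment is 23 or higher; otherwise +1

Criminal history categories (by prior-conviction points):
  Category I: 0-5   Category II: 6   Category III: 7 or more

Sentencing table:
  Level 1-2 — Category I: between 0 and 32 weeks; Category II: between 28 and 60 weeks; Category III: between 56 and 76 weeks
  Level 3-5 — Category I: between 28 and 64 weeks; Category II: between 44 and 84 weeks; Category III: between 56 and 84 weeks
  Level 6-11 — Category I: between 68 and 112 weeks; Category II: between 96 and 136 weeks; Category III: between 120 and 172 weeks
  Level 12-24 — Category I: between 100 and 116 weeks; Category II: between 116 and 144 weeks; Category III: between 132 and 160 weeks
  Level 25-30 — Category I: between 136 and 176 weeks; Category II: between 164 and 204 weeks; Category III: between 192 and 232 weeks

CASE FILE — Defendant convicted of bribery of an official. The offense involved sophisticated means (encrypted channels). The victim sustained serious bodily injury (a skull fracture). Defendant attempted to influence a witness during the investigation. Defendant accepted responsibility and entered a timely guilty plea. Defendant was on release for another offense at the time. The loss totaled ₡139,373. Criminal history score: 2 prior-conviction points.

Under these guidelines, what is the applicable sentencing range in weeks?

Base offense level for bribery of an official: 10.
§1 applies: 10 − 3 = 7.
§2 applies: 7 + 3 = 10.
§3 applies (level before this adjustment is 10 < 17, so +1): 10 + 1 = 11.
§4 applies: 11 + 4 = 15.
§6 applies: 15 + 3 = 18.
§7 applies (level before this adjustment is 18 < 23, so +1): 18 + 1 = 19.
Final offense level: 19.
Criminal history: 2 prior points → Category I (0-5).
Level 19 falls in the 12-24 band.
Grid: Level 12-24 × Category I = 100-116 weeks.

100-116 weeks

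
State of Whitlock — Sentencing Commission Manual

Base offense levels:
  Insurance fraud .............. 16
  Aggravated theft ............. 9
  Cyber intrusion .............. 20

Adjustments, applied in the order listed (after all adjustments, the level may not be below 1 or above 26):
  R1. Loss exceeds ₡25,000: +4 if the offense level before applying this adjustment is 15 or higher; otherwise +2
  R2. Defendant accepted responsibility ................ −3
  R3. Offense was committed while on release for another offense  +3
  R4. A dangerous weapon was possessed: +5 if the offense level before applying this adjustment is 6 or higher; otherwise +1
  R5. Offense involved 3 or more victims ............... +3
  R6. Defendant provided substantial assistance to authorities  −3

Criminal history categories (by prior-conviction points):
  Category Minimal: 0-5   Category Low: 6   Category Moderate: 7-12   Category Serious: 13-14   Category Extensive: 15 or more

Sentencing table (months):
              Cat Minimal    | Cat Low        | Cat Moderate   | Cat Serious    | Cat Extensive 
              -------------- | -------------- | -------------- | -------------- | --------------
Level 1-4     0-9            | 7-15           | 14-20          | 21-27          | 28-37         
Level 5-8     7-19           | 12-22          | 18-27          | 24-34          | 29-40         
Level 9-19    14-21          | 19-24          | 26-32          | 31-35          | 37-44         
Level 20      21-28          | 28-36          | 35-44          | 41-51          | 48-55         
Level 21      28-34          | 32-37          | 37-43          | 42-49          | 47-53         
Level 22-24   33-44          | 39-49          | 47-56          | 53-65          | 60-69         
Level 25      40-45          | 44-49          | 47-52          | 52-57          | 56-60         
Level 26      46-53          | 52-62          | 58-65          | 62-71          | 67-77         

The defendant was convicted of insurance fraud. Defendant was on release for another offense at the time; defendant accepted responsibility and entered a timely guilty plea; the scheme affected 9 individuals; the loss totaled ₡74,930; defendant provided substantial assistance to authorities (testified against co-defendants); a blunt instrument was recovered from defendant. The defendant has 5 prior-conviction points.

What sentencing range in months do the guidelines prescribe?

40-45 months

Base offense level for insurance fraud: 16.
R1 applies (level before this adjustment is 16 ≥ 15, so +4): 16 + 4 = 20.
R2 applies: 20 − 3 = 17.
R3 applies: 17 + 3 = 20.
R4 applies (level before this adjustment is 20 ≥ 6, so +5): 20 + 5 = 25.
R5 applies: 25 + 3 = 28.
R6 applies: 28 − 3 = 25.
Final offense level: 25.
Criminal history: 5 prior points → Category Minimal (0-5).
Level 25 falls in the 25 band.
Grid: Level 25 × Category Minimal = 40-45 months.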